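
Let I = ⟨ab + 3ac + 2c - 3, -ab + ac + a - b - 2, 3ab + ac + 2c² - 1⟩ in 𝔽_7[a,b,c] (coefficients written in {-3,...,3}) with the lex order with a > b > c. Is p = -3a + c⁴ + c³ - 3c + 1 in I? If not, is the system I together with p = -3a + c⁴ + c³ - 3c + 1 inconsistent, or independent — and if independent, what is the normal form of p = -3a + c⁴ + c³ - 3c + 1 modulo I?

First compute the reduced Gröbner basis of I by Buchberger's algorithm.
f_1 = ab + 3ac + 2c - 3, LT = ab.
f_2 = -ab + ac + a - b - 2, LT = ab.
f_3 = 3ab + ac + 2c² - 1, LT = ab.

S(f_1,f_2): lcm = ab. S = -3ac + a - b + 2c + 2.
  reduce S modulo (f_1, f_2, f_3):
  remainder -3ac + a - b + 2c + 2 ≠ 0; add h_4 = -3ac + a - b + 2c + 2 to the basis.

S(f_1,f_3): lcm = ab. S = -2ac - 3c² + 2c + 2.
  reduce S modulo (f_1, f_2, f_3, h_4):
  remainder -3a + 3b - 3c² + 3c + 3 ≠ 0; add h_5 = -3a + 3b - 3c² + 3c + 3 to the basis.

S(f_1,h_4): lcm = abc. S = -2ab + 3ac² + 2b² + 3bc + 3b + 2c² - 3c.
  reduce S modulo (f_1, f_2, f_3, h_4, h_5):
  remainder 2b² + 2bc + 3b - 3c² + 3c + 1 ≠ 0; add h_6 = 2b² + 2bc + 3b - 3c² + 3c + 1 to the basis.

S(f_3,h_4): lcm = abc. S = -2ab - 2ac² + 2b² + 3bc + 3b + 3c³ + 2c.
  reduce S modulo (f_1, f_2, f_3, h_4, h_5, h_6):
  remainder -3bc + 3c³ + 3c² + 3 ≠ 0; add h_7 = -3bc + 3c³ + 3c² + 3 to the basis.

S(f_1,h_5): lcm = ab. S = 3ac + b² - bc² + bc + b + 2c - 3.
  reduce S modulo (f_1, f_2, f_3, h_4, h_5, h_6, h_7):
  remainder 3b - c⁴ - c³ - 3c² - c + 3 ≠ 0; add h_8 = 3b - c⁴ - c³ - 3c² - c + 3 to the basis.

S(h_6,h_7): lcm = b²c. S = bc³ + 2bc² - 2bc + b + 2c³ - 2c² - 3c.
  reduce S modulo (f_1, f_2, f_3, h_4, h_5, h_6, h_7, h_8):
  remainder c⁵ + c⁴ - 2c² - 3c - 3 ≠ 0; add h_9 = c⁵ + c⁴ - 2c² - 3c - 3 to the basis.

The other S-polynomials (S(f_2,f_3), S(f_2,h_4), S(f_2,h_5), S(f_3,h_5), S(h_4,h_5), S(f_1,h_6), S(f_2,h_6), S(f_3,h_6), S(h_4,h_6), S(h_5,h_6), S(f_1,h_7), S(f_2,h_7), S(f_3,h_7), S(h_4,h_7), S(h_5,h_7), S(f_1,h_8), S(f_2,h_8), S(f_3,h_8), S(h_4,h_8), S(h_5,h_8), S(h_6,h_8), S(h_7,h_8), S(f_1,h_9), S(f_2,h_9), S(f_3,h_9), S(h_4,h_9), S(h_5,h_9), S(h_6,h_9), S(h_7,h_9), S(h_8,h_9)) all reduce to 0 modulo the current basis, so we have a Gröbner basis.
Inter-reduce: drop elements whose leading term is divisible by another's, tail-reduce, and make monic.
Reduced Gröbner basis: {a + 2c⁴ + 2c³ + c, b + 2c⁴ + 2c³ - c² + 2c + 1, c⁵ + c⁴ - 2c² - 3c - 3}.
Label its elements g_1 = a + 2c⁴ + 2c³ + c, g_2 = b + 2c⁴ + 2c³ - c² + 2c + 1, g_3 = c⁵ + c⁴ - 2c² - 3c - 3.

Reduce p = -3a + c⁴ + c³ - 3c + 1 modulo G:
  leading term a: subtract (-3)·g_1 from -3a + c⁴ + c³ - 3c + 1 → 1
  leading term 1: no divisor's leading term divides it; move 1 to the remainder.
  normal form = 1.
The normal form is nonzero, so p ∉ I. Since p minus its normal form lies in I, I + (p) = I + (r) where r = 1; decide whether this ideal is the whole ring.
Here r = 1 is a nonzero constant, hence a unit: 1 ∈ I + (p), the Gröbner basis of I + (p) is {1}, and the enlarged system has no common solution — adjoining p is inconsistent.

Adjoining -3a + c⁴ + c³ - 3c + 1 makes the ideal the whole ring: the system is inconsistent.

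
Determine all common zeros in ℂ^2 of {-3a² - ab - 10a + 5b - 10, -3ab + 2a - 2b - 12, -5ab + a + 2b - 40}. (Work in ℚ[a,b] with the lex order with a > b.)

{(-4, 2)}

Compute a lex Gröbner basis by Buchberger's algorithm.
f_1 = -3a² - ab - 10a + 5b - 10, LT = a².
f_2 = -3ab + 2a - 2b - 12, LT = ab.
f_3 = -5ab + a + 2b - 40, LT = ab.

S(f_1,f_2): lcm = a²b. S = ⅔a² + ⅓ab² + 8/3ab - 4a - 5/3b² + 10/3b.
  reduce S modulo (f_1, f_2, f_3):
  remainder -40/9a - 17/9b² + 4/3b - 116/9 ≠ 0; add h_4 = -40/9a - 17/9b² + 4/3b - 116/9 to the basis.

S(f_1,f_3): lcm = a²b. S = ⅕a² + ⅓ab² + 56/15ab - 8a - 5/3b² + 10/3b.
  reduce S modulo (f_1, f_2, f_3, h_4):
  remainder 187/270b² - 281/135b + 188/135 ≠ 0; add h_5 = 187/270b² - 281/135b + 188/135 to the basis.

S(f_2,f_3): lcm = ab. S = -7/15a + 16/15b - 4.
  reduce S modulo (f_1, f_2, f_3, h_4, h_5):
  remainder 67/44b - 67/22 ≠ 0; add h_6 = 67/44b - 67/22 to the basis.

The other S-polynomials (S(f_1,h_4), S(f_2,h_4), S(f_3,h_4), S(f_1,h_5), S(f_2,h_5), S(f_3,h_5), S(h_4,h_5), S(f_1,h_6), S(f_2,h_6), S(f_3,h_6), S(h_4,h_6), S(h_5,h_6)) all reduce to 0 modulo the current basis, so we have a Gröbner basis.
Inter-reduce: drop elements whose leading term is divisible by another's, tail-reduce, and make monic.
Reduced Gröbner basis: {a + 4, b - 2}.

Elimination: the polynomial b - 2 lies in the elimination ideal for b, so b ∈ {2}. For each such b, the remaining basis elements (now univariate) give the rest of the solution.
  b = 2: the earlier basis element becomes a + 4 = 0, giving a = -4 — point (-4, 2).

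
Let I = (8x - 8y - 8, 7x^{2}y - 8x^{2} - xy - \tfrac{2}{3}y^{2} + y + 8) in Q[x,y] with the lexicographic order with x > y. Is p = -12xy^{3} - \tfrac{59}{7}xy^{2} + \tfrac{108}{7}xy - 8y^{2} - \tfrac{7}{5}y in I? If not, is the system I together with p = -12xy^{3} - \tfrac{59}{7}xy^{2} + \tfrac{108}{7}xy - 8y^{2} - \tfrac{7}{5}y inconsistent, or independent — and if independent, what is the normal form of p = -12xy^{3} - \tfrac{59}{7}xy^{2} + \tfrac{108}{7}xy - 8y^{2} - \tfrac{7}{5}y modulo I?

-12xy^{3} - \tfrac{59}{7}xy^{2} + \tfrac{108}{7}xy - 8y^{2} - \tfrac{7}{5}y is independent of I; its normal form modulo I is -\tfrac{176}{21}y^{2} - \tfrac{94}{35}y.

First compute the reduced Gröbner basis of I by Buchberger's algorithm.
f_1 = 8x - 8y - 8, LT = x.
f_2 = 7x^{2}y - 8x^{2} - xy - \tfrac{2}{3}y^{2} + y + 8, LT = x^{2}y.

S(f_1,f_2): lcm = x^{2}y. S = \tfrac{8}{7}x^{2} - xy^{2} - \tfrac{6}{7}xy + \tfrac{2}{21}y^{2} - \tfrac{1}{7}y - \tfrac{8}{7}.
  leading term x^{2}: subtract (\tfrac{1}{7}x)·f_1 from \tfrac{8}{7}x^{2} - xy^{2} - \tfrac{6}{7}xy + \tfrac{2}{21}y^{2} - \tfrac{1}{7}y - \tfrac{8}{7} → -xy^{2} + \tfrac{2}{7}xy + \tfrac{8}{7}x + \tfrac{2}{21}y^{2} - \tfrac{1}{7}y - \tfrac{8}{7}
  leading term xy^{2}: subtract (-\tfrac{1}{8}y^{2})·f_1 from -xy^{2} + \tfrac{2}{7}xy + \tfrac{8}{7}x + \tfrac{2}{21}y^{2} - \tfrac{1}{7}y - \tfrac{8}{7} → \tfrac{2}{7}xy + \tfrac{8}{7}x - y^{3} - \tfrac{19}{21}y^{2} - \tfrac{1}{7}y - \tfrac{8}{7}
  leading term xy: subtract (\tfrac{1}{28}y)·f_1 from \tfrac{2}{7}xy + \tfrac{8}{7}x - y^{3} - \tfrac{19}{21}y^{2} - \tfrac{1}{7}y - \tfrac{8}{7} → \tfrac{8}{7}x - y^{3} - \tfrac{13}{21}y^{2} + \tfrac{1}{7}y - \tfrac{8}{7}
  leading term x: subtract (\tfrac{1}{7})·f_1 from \tfrac{8}{7}x - y^{3} - \tfrac{13}{21}y^{2} + \tfrac{1}{7}y - \tfrac{8}{7} → -y^{3} - \tfrac{13}{21}y^{2} + \tfrac{9}{7}y
  leading term y^{3}: no divisor's leading term divides it; move -y^{3} to the remainder.
  leading term y^{2}: no divisor's leading term divides it; move -\tfrac{13}{21}y^{2} to the remainder.
  leading term y: no divisor's leading term divides it; move \tfrac{9}{7}y to the remainder.
  remainder -y^{3} - \tfrac{13}{21}y^{2} + \tfrac{9}{7}y ≠ 0; add h_3 = -y^{3} - \tfrac{13}{21}y^{2} + \tfrac{9}{7}y to the basis.

S(f_1,h_3): leading monomials are coprime, so the S-polynomial reduces to 0 (Buchberger's first criterion).
S(f_2,h_3): lcm = x^{2}y^{3}. S = -\tfrac{37}{21}x^{2}y^{2} + \tfrac{9}{7}x^{2}y - \tfrac{1}{7}xy^{3} - \tfrac{2}{21}y^{4} + \tfrac{1}{7}y^{3} + \tfrac{8}{7}y^{2}.
  leading term x^{2}y^{2}: subtract (-\tfrac{37}{168}xy^{2})·f_1 from -\tfrac{37}{21}x^{2}y^{2} + \tfrac{9}{7}x^{2}y - \tfrac{1}{7}xy^{3} - \tfrac{2}{21}y^{4} + \tfrac{1}{7}y^{3} + \tfrac{8}{7}y^{2} → \tfrac{9}{7}x^{2}y - \tfrac{40}{21}xy^{3} - \tfrac{37}{21}xy^{2} - \tfrac{2}{21}y^{4} + \tfrac{1}{7}y^{3} + \tfrac{8}{7}y^{2}
  leading term x^{2}y: subtract (\tfrac{9}{56}xy)·f_1 from \tfrac{9}{7}x^{2}y - \tfrac{40}{21}xy^{3} - \tfrac{37}{21}xy^{2} - \tfrac{2}{21}y^{4} + \tfrac{1}{7}y^{3} + \tfrac{8}{7}y^{2} → -\tfrac{40}{21}xy^{3} - \tfrac{10}{21}xy^{2} + \tfrac{9}{7}xy - \tfrac{2}{21}y^{4} + \tfrac{1}{7}y^{3} + \tfrac{8}{7}y^{2}
  leading term xy^{3}: subtract (-\tfrac{5}{21}y^{3})·f_1 from -\tfrac{40}{21}xy^{3} - \tfrac{10}{21}xy^{2} + \tfrac{9}{7}xy - \tfrac{2}{21}y^{4} + \tfrac{1}{7}y^{3} + \tfrac{8}{7}y^{2} → -\tfrac{10}{21}xy^{2} + \tfrac{9}{7}xy - 2y^{4} - \tfrac{37}{21}y^{3} + \tfrac{8}{7}y^{2}
  leading term xy^{2}: subtract (-\tfrac{5}{84}y^{2})·f_1 from -\tfrac{10}{21}xy^{2} + \tfrac{9}{7}xy - 2y^{4} - \tfrac{37}{21}y^{3} + \tfrac{8}{7}y^{2} → \tfrac{9}{7}xy - 2y^{4} - \tfrac{47}{21}y^{3} + \tfrac{2}{3}y^{2}
  leading term xy: subtract (\tfrac{9}{56}y)·f_1 from \tfrac{9}{7}xy - 2y^{4} - \tfrac{47}{21}y^{3} + \tfrac{2}{3}y^{2} → -2y^{4} - \tfrac{47}{21}y^{3} + \tfrac{41}{21}y^{2} + \tfrac{9}{7}y
  leading term y^{4}: subtract (2y)·h_3 from -2y^{4} - \tfrac{47}{21}y^{3} + \tfrac{41}{21}y^{2} + \tfrac{9}{7}y → -y^{3} - \tfrac{13}{21}y^{2} + \tfrac{9}{7}y
  leading term y^{3}: subtract (1)·h_3 from -y^{3} - \tfrac{13}{21}y^{2} + \tfrac{9}{7}y → 0
  remainder 0.

Every S-polynomial of the final basis reduces to 0, so we have a Gröbner basis.
Inter-reduce: drop elements whose leading term is divisible by another's, tail-reduce, and make monic.
Reduced Gröbner basis: {x - y - 1, y^{3} + \tfrac{13}{21}y^{2} - \tfrac{9}{7}y}.
Label its elements g_1 = x - y - 1, g_2 = y^{3} + \tfrac{13}{21}y^{2} - \tfrac{9}{7}y.

Reduce p = -12xy^{3} - \tfrac{59}{7}xy^{2} + \tfrac{108}{7}xy - 8y^{2} - \tfrac{7}{5}y modulo G:
  leading term xy^{3}: subtract (-12y^{3})·g_1 from -12xy^{3} - \tfrac{59}{7}xy^{2} + \tfrac{108}{7}xy - 8y^{2} - \tfrac{7}{5}y → -\tfrac{59}{7}xy^{2} + \tfrac{108}{7}xy - 12y^{4} - 12y^{3} - 8y^{2} - \tfrac{7}{5}y
  leading term xy^{2}: subtract (-\tfrac{59}{7}y^{2})·g_1 from -\tfrac{59}{7}xy^{2} + \tfrac{108}{7}xy - 12y^{4} - 12y^{3} - 8y^{2} - \tfrac{7}{5}y → \tfrac{108}{7}xy - 12y^{4} - \tfrac{143}{7}y^{3} - \tfrac{115}{7}y^{2} - \tfrac{7}{5}y
  leading term xy: subtract (\tfrac{108}{7}y)·g_1 from \tfrac{108}{7}xy - 12y^{4} - \tfrac{143}{7}y^{3} - \tfrac{115}{7}y^{2} - \tfrac{7}{5}y → -12y^{4} - \tfrac{143}{7}y^{3} - y^{2} + \tfrac{491}{35}y
  leading term y^{4}: subtract (-12y)·g_2 from -12y^{4} - \tfrac{143}{7}y^{3} - y^{2} + \tfrac{491}{35}y → -13y^{3} - \tfrac{115}{7}y^{2} + \tfrac{491}{35}y
  leading term y^{3}: subtract (-13)·g_2 from -13y^{3} - \tfrac{115}{7}y^{2} + \tfrac{491}{35}y → -\tfrac{176}{21}y^{2} - \tfrac{94}{35}y
  leading term y^{2}: no divisor's leading term divides it; move -\tfrac{176}{21}y^{2} to the remainder.
  leading term y: no divisor's leading term divides it; move -\tfrac{94}{35}y to the remainder.
  normal form = -\tfrac{176}{21}y^{2} - \tfrac{94}{35}y.
The normal form is nonzero, so p ∉ I. Since p minus its normal form lies in I, I + (p) = I + (r) where r = -\tfrac{176}{21}y^{2} - \tfrac{94}{35}y; decide whether this ideal is the whole ring.
Run Buchberger on G together with r (pairs among the g_i already reduce to 0 since G is a Gröbner basis):
g_1 = x - y - 1, LT = x.
g_2 = y^{3} + \tfrac{13}{21}y^{2} - \tfrac{9}{7}y, LT = y^{3}.
r = -\tfrac{176}{21}y^{2} - \tfrac{94}{35}y, LT = y^{2}.

S(g_1,g_2): leading monomials are coprime, so the S-polynomial reduces to 0 (Buchberger's first criterion).
S(g_1,r): leading monomials are coprime, so the S-polynomial reduces to 0 (Buchberger's first criterion).
S(g_2,r): lcm = y^{3}. S = \tfrac{2759}{9240}y^{2} - \tfrac{9}{7}y.
  leading term y^{2}: subtract (-\tfrac{2759}{77440})·r from \tfrac{2759}{9240}y^{2} - \tfrac{9}{7}y → -\tfrac{267439}{193600}y
  leading term y: no divisor's leading term divides it; move -\tfrac{267439}{193600}y to the remainder.
  remainder -\tfrac{267439}{193600}y ≠ 0; add m_4 = -\tfrac{267439}{193600}y to the basis.

S(g_1,m_4): leading monomials are coprime, so the S-polynomial reduces to 0 (Buchberger's first criterion).
S(g_2,m_4): lcm = y^{3}. S = \tfrac{13}{21}y^{2} - \tfrac{9}{7}y.
  leading term y^{2}: subtract (-\tfrac{13}{176})·r from \tfrac{13}{21}y^{2} - \tfrac{9}{7}y → -\tfrac{653}{440}y
  leading term y: subtract (\tfrac{287320}{267439})·m_4 from -\tfrac{653}{440}y → 0
  remainder 0.

S(r,m_4): lcm = y^{2}. S = \tfrac{141}{440}y.
  leading term y: subtract (-\tfrac{62040}{267439})·m_4 from \tfrac{141}{440}y → 0
  remainder 0.

Every S-polynomial of the final basis reduces to 0, so we have a Gröbner basis.
Inter-reduce: drop elements whose leading term is divisible by another's, tail-reduce, and make monic.
Reduced Gröbner basis: {x - 1, y}.
The reduced Gröbner basis of I + (p) is {x - 1, y} ≠ {1}, a proper ideal, so the enlarged system stays consistent: p is independent of I, with normal form -\tfrac{176}{21}y^{2} - \tfrac{94}{35}y.

Ideal membership is decidable via reduction modulo a Gröbner basis.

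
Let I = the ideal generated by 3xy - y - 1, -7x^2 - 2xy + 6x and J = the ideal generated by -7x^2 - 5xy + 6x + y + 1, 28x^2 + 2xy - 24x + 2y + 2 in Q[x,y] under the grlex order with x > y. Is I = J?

For a fixed monomial order, each ideal has a unique reduced Gröbner basis; comparing bases decides equality.
Buchberger on the first generating set:
f_1 = 3xy - y - 1, LT = xy.
f_2 = -7x^2 - 2xy + 6x, LT = x^2.

S(f_1,f_2): lcm = x^2y. S = -2/7xy^2 + 11/21xy - 1/3x.
  leading term xy^2: subtract (-2/21y)·f_1 from -2/7xy^2 + 11/21xy - 1/3x → 11/21xy - 2/21y^2 - 1/3x - 2/21y
  leading term xy: subtract (11/63)·f_1 from 11/21xy - 2/21y^2 - 1/3x - 2/21y → -2/21y^2 - 1/3x + 5/63y + 11/63
  leading term y^2: no divisor's leading term divides it; move -2/21y^2 to the remainder.
  leading term x: no divisor's leading term divides it; move -1/3x to the remainder.
  leading term y: no divisor's leading term divides it; move 5/63y to the remainder.
  leading term 1: no divisor's leading term divides it; move 11/63 to the remainder.
  remainder -2/21y^2 - 1/3x + 5/63y + 11/63 ≠ 0; add g_3 = -2/21y^2 - 1/3x + 5/63y + 11/63 to the basis.

The other S-polynomials (S(f_1,g_3), S(f_2,g_3)) all reduce to 0 modulo the current basis, so we have a Gröbner basis.
Inter-reduce: drop elements whose leading term is divisible by another's, tail-reduce, and make monic.
Reduced Gröbner basis: {x^2 - 6/7x + 2/21y + 2/21, xy - 1/3y - 1/3, y^2 + 7/2x - 5/6y - 11/6}.

Buchberger on the second generating set:
h_1 = -7x^2 - 5xy + 6x + y + 1, LT = x^2.
h_2 = 28x^2 + 2xy - 24x + 2y + 2, LT = x^2.

S(h_1,h_2): lcm = x^2. S = 9/14xy - 3/14y - 3/14.
  leading term xy: no divisor's leading term divides it; move 9/14xy to the remainder.
  leading term y: no divisor's leading term divides it; move -3/14y to the remainder.
  leading term 1: no divisor's leading term divides it; move -3/14 to the remainder.
  remainder 9/14xy - 3/14y - 3/14 ≠ 0; add k_3 = 9/14xy - 3/14y - 3/14 to the basis.

S(h_1,k_3): lcm = x^2y. S = 5/7xy^2 - 11/21xy - 1/7y^2 + 1/3x - 1/7y.
  leading term xy^2: subtract (10/9y)·k_3 from 5/7xy^2 - 11/21xy - 1/7y^2 + 1/3x - 1/7y → -11/21xy + 2/21y^2 + 1/3x + 2/21y
  leading term xy: subtract (-22/27)·k_3 from -11/21xy + 2/21y^2 + 1/3x + 2/21y → 2/21y^2 + 1/3x - 5/63y - 11/63
  leading term y^2: no divisor's leading term divides it; move 2/21y^2 to the remainder.
  leading term x: no divisor's leading term divides it; move 1/3x to the remainder.
  leading term y: no divisor's leading term divides it; move -5/63y to the remainder.
  leading term 1: no divisor's leading term divides it; move -11/63 to the remainder.
  remainder 2/21y^2 + 1/3x - 5/63y - 11/63 ≠ 0; add k_4 = 2/21y^2 + 1/3x - 5/63y - 11/63 to the basis.

The other S-polynomials (S(h_2,k_3), S(h_1,k_4), S(h_2,k_4), S(k_3,k_4)) all reduce to 0 modulo the current basis, so we have a Gröbner basis.
Inter-reduce: drop elements whose leading term is divisible by another's, tail-reduce, and make monic.
Reduced Gröbner basis: {x^2 - 6/7x + 2/21y + 2/21, xy - 1/3y - 1/3, y^2 + 7/2x - 5/6y - 11/6}.

The two bases agree; hence the ideals are identical.

Yes, the ideals are equal.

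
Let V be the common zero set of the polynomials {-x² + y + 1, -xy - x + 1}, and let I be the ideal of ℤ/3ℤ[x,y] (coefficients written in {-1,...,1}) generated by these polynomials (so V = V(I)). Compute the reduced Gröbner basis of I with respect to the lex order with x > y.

G = {x - y² + y - 1, y³}

f_1 = -x² + y + 1, LT = x².
f_2 = -xy - x + 1, LT = xy.

S(f_1,f_2): lcm = x²y. S = -x² + x - y² - y.
  reduce S modulo (f_1, f_2):
  remainder x - y² + y - 1 ≠ 0; add g_3 = x - y² + y - 1 to the basis.

S(f_2,g_3): lcm = xy. S = x + y³ - y² + y - 1.
  reduce S modulo (f_1, f_2, g_3):
  remainder y³ ≠ 0; add g_4 = y³ to the basis.

The other S-polynomials (S(f_1,g_3), S(f_1,g_4), S(f_2,g_4), S(g_3,g_4)) all reduce to 0 modulo the current basis, so we have a Gröbner basis.
Inter-reduce: drop elements whose leading term is divisible by another's, tail-reduce, and make monic.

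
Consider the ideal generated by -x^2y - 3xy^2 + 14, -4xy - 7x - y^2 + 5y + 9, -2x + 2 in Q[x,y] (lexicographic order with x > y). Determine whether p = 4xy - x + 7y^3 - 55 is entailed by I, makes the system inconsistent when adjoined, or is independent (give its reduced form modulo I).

First compute the reduced Gröbner basis of I by Buchberger's algorithm.
f_1 = -x^2y - 3xy^2 + 14, LT = x^2y.
f_2 = -4xy - 7x - y^2 + 5y + 9, LT = xy.
f_3 = -2x + 2, LT = x.

S(f_1,f_2): lcm = x^2y. S = -7/4x^2 + 11/4xy^2 + 5/4xy + 9/4x - 14.
  reduce S modulo (f_1, f_2, f_3):
  remainder -11/16y^3 + 277/64y^2 + 111/64y - 489/32 ≠ 0; add h_4 = -11/16y^3 + 277/64y^2 + 111/64y - 489/32 to the basis.

S(f_1,f_3): lcm = x^2y. S = 3xy^2 + xy - 14.
  reduce S modulo (f_1, f_2, f_3, h_4):
  remainder 1/11y^2 - 5/11y + 6/11 ≠ 0; add h_5 = 1/11y^2 - 5/11y + 6/11 to the basis.

S(f_2,f_3): lcm = xy. S = 7/4x + 1/4y^2 - 1/4y - 9/4.
  reduce S modulo (f_1, f_2, f_3, h_4, h_5):
  remainder y - 2 ≠ 0; add h_6 = y - 2 to the basis.

The other S-polynomials (S(f_1,h_4), S(f_2,h_4), S(f_3,h_4), S(f_1,h_5), S(f_2,h_5), S(f_3,h_5), S(h_4,h_5), S(f_1,h_6), S(f_2,h_6), S(f_3,h_6), S(h_4,h_6), S(h_5,h_6)) all reduce to 0 modulo the current basis, so we have a Gröbner basis.
Inter-reduce: drop elements whose leading term is divisible by another's, tail-reduce, and make monic.
Reduced Gröbner basis: {x - 1, y - 2}.
Label its elements g_1 = x - 1, g_2 = y - 2.

Reduce p = 4xy - x + 7y^3 - 55 modulo G:
  leading term xy: subtract (4y)·g_1 from 4xy - x + 7y^3 - 55 → -x + 7y^3 + 4y - 55
  leading term x: subtract (-1)·g_1 from -x + 7y^3 + 4y - 55 → 7y^3 + 4y - 56
  leading term y^3: subtract (7y^2)·g_2 from 7y^3 + 4y - 56 → 14y^2 + 4y - 56
  leading term y^2: subtract (14y)·g_2 from 14y^2 + 4y - 56 → 32y - 56
  leading term y: subtract (32)·g_2 from 32y - 56 → 8
  leading term 1: no divisor's leading term divides it; move 8 to the remainder.
  normal form = 8.
The normal form is nonzero, so p ∉ I. Since p minus its normal form lies in I, I + (p) = I + (r) where r = 8; decide whether this ideal is the whole ring.
Here r = 8 is a nonzero constant, hence a unit: 1 ∈ I + (p), the Gröbner basis of I + (p) is {1}, and the enlarged system has no common solution — adjoining p is inconsistent.

Adjoining 4xy - x + 7y^3 - 55 makes the ideal the whole ring: the system is inconsistent.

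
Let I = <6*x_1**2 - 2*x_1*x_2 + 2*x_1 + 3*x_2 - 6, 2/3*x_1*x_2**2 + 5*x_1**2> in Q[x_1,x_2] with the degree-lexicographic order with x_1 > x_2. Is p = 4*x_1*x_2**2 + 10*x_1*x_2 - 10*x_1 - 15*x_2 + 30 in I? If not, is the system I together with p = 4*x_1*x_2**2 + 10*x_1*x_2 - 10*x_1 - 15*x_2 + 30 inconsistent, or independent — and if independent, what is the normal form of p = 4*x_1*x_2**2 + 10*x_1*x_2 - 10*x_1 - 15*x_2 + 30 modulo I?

4*x_1*x_2**2 + 10*x_1*x_2 - 10*x_1 - 15*x_2 + 30 lies in I (it reduces to 0).

First compute the reduced Gröbner basis of I by Buchberger's algorithm.
f_1 = 6*x_1**2 - 2*x_1*x_2 + 2*x_1 + 3*x_2 - 6, LT = x_1**2.
f_2 = 2/3*x_1*x_2**2 + 5*x_1**2, LT = x_1*x_2**2.

S(f_1,f_2): lcm = x_1**2*x_2**2. S = -1/3*x_1*x_2**3 - 15/2*x_1**3 + 1/3*x_1*x_2**2 + 1/2*x_2**3 - x_2**2.
  leading term x_1*x_2**3: subtract (-1/2*x_2)·f_2 from -1/3*x_1*x_2**3 - 15/2*x_1**3 + 1/3*x_1*x_2**2 + 1/2*x_2**3 - x_2**2 → -15/2*x_1**3 + 5/2*x_1**2*x_2 + 1/3*x_1*x_2**2 + 1/2*x_2**3 - x_2**2
  leading term x_1**3: subtract (-5/4*x_1)·f_1 from -15/2*x_1**3 + 5/2*x_1**2*x_2 + 1/3*x_1*x_2**2 + 1/2*x_2**3 - x_2**2 → 1/3*x_1*x_2**2 + 1/2*x_2**3 + 5/2*x_1**2 + 15/4*x_1*x_2 - x_2**2 - 15/2*x_1
  leading term x_1*x_2**2: subtract (1/2)·f_2 from 1/3*x_1*x_2**2 + 1/2*x_2**3 + 5/2*x_1**2 + 15/4*x_1*x_2 - x_2**2 - 15/2*x_1 → 1/2*x_2**3 + 15/4*x_1*x_2 - x_2**2 - 15/2*x_1
  leading term x_2**3: no divisor's leading term divides it; move 1/2*x_2**3 to the remainder.
  leading term x_1*x_2: no divisor's leading term divides it; move 15/4*x_1*x_2 to the remainder.
  leading term x_2**2: no divisor's leading term divides it; move -x_2**2 to the remainder.
  leading term x_1: no divisor's leading term divides it; move -15/2*x_1 to the remainder.
  remainder 1/2*x_2**3 + 15/4*x_1*x_2 - x_2**2 - 15/2*x_1 ≠ 0; add h_3 = 1/2*x_2**3 + 15/4*x_1*x_2 - x_2**2 - 15/2*x_1 to the basis.

The other S-polynomials (S(f_1,h_3), S(f_2,h_3)) all reduce to 0 modulo the current basis, so we have a Gröbner basis.
Inter-reduce: drop elements whose leading term is divisible by another's, tail-reduce, and make monic.
Reduced Gröbner basis: {x_1*x_2**2 + 5/2*x_1*x_2 - 5/2*x_1 - 15/4*x_2 + 15/2, x_2**3 + 15/2*x_1*x_2 - 2*x_2**2 - 15*x_1, x_1**2 - 1/3*x_1*x_2 + 1/3*x_1 + 1/2*x_2 - 1}.
Label its elements g_1 = x_1*x_2**2 + 5/2*x_1*x_2 - 5/2*x_1 - 15/4*x_2 + 15/2, g_2 = x_2**3 + 15/2*x_1*x_2 - 2*x_2**2 - 15*x_1, g_3 = x_1**2 - 1/3*x_1*x_2 + 1/3*x_1 + 1/2*x_2 - 1.

Reduce p = 4*x_1*x_2**2 + 10*x_1*x_2 - 10*x_1 - 15*x_2 + 30 modulo G:
  leading term x_1*x_2**2: subtract (4)·g_1 from 4*x_1*x_2**2 + 10*x_1*x_2 - 10*x_1 - 15*x_2 + 30 → 0
  normal form = 0.
Since the normal form is 0, p ∈ I.

Ideal membership is decidable via reduction modulo a Gröbner basis.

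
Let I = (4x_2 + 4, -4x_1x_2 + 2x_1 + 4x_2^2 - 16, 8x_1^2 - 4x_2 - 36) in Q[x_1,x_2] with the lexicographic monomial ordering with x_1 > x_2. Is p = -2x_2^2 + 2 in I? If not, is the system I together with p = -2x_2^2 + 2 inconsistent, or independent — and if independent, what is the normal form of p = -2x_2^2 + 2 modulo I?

-2x_2^2 + 2 lies in I (it reduces to 0).

First compute the reduced Gröbner basis of I by Buchberger's algorithm.
f_1 = 4x_2 + 4, LT = x_2.
f_2 = -4x_1x_2 + 2x_1 + 4x_2^2 - 16, LT = x_1x_2.
f_3 = 8x_1^2 - 4x_2 - 36, LT = x_1^2.

S(f_1,f_2): lcm = x_1x_2. S = 3/2x_1 + x_2^2 - 4.
  reduce S modulo (f_1, f_2, f_3):
  remainder 3/2x_1 - 3 ≠ 0; add h_4 = 3/2x_1 - 3 to the basis.

The other S-polynomials (S(f_1,f_3), S(f_2,f_3), S(f_1,h_4), S(f_2,h_4), S(f_3,h_4)) all reduce to 0 modulo the current basis, so we have a Gröbner basis.
Inter-reduce: drop elements whose leading term is divisible by another's, tail-reduce, and make monic.
Reduced Gröbner basis: {x_1 - 2, x_2 + 1}.
Label its elements g_1 = x_1 - 2, g_2 = x_2 + 1.

Reduce p = -2x_2^2 + 2 modulo G:
  leading term x_2^2: subtract (-2x_2)·g_2 from -2x_2^2 + 2 → 2x_2 + 2
  leading term x_2: subtract (2)·g_2 from 2x_2 + 2 → 0
  normal form = 0.
Since the normal form is 0, p ∈ I.

Ideal membership is decidable via reduction modulo a Gröbner basis.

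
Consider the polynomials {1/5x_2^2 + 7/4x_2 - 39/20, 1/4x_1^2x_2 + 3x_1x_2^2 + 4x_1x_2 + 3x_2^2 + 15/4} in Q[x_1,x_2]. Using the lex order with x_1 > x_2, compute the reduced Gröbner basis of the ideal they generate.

G = {x_1^2 + 12x_1x_2 + 16x_1 + 176/13x_2 + 175/13, x_2^2 + 35/4x_2 - 39/4}

f_1 = 1/5x_2^2 + 7/4x_2 - 39/20, LT = x_2^2.
f_2 = 1/4x_1^2x_2 + 3x_1x_2^2 + 4x_1x_2 + 3x_2^2 + 15/4, LT = x_1^2x_2.

S(f_1,f_2): lcm = x_1^2x_2^2. S = 35/4x_1^2x_2 - 39/4x_1^2 - 12x_1x_2^3 - 16x_1x_2^2 - 12x_2^3 - 15x_2.
  leading term x_1^2x_2: subtract (35)·f_2 from 35/4x_1^2x_2 - 39/4x_1^2 - 12x_1x_2^3 - 16x_1x_2^2 - 12x_2^3 - 15x_2 → -39/4x_1^2 - 12x_1x_2^3 - 121x_1x_2^2 - 140x_1x_2 - 12x_2^3 - 105x_2^2 - 15x_2 - 525/4
  leading term x_1^2: no divisor's leading term divides it; move -39/4x_1^2 to the remainder.
  leading term x_1x_2^3: subtract (-60x_1x_2)·f_1 from -12x_1x_2^3 - 121x_1x_2^2 - 140x_1x_2 - 12x_2^3 - 105x_2^2 - 15x_2 - 525/4 → -16x_1x_2^2 - 257x_1x_2 - 12x_2^3 - 105x_2^2 - 15x_2 - 525/4
  leading term x_1x_2^2: subtract (-80x_1)·f_1 from -16x_1x_2^2 - 257x_1x_2 - 12x_2^3 - 105x_2^2 - 15x_2 - 525/4 → -117x_1x_2 - 156x_1 - 12x_2^3 - 105x_2^2 - 15x_2 - 525/4
  leading term x_1x_2: no divisor's leading term divides it; move -117x_1x_2 to the remainder.
  leading term x_1: no divisor's leading term divides it; move -156x_1 to the remainder.
  leading term x_2^3: subtract (-60x_2)·f_1 from -12x_2^3 - 105x_2^2 - 15x_2 - 525/4 → -132x_2 - 525/4
  leading term x_2: no divisor's leading term divides it; move -132x_2 to the remainder.
  leading term 1: no divisor's leading term divides it; move -525/4 to the remainder.
  remainder -39/4x_1^2 - 117x_1x_2 - 156x_1 - 132x_2 - 525/4 ≠ 0; add g_3 = -39/4x_1^2 - 117x_1x_2 - 156x_1 - 132x_2 - 525/4 to the basis.

The other S-polynomials (S(f_1,g_3), S(f_2,g_3)) all reduce to 0 modulo the current basis, so we have a Gröbner basis.
Inter-reduce: drop elements whose leading term is divisible by another's, tail-reduce, and make monic.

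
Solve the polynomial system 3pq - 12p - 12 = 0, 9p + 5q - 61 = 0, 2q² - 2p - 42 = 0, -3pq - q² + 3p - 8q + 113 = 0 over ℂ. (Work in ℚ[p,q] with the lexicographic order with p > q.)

Compute a lex Gröbner basis by Buchberger's algorithm.
f_1 = 3pq - 12p - 12, LT = pq.
f_2 = 9p + 5q - 61, LT = p.
f_3 = -2p + 2q² - 42, LT = p.
f_4 = -3pq + 3p - q² - 8q + 113, LT = pq.

S(f_1,f_2): lcm = pq. S = -4p - 5/9q² + 61/9q - 4.
  leading term p: subtract (-4/9)·f_2 from -4p - 5/9q² + 61/9q - 4 → -5/9q² + 9q - 280/9
  leading term q²: no divisor's leading term divides it; move -5/9q² to the remainder.
  leading term q: no divisor's leading term divides it; move 9q to the remainder.
  leading term 1: no divisor's leading term divides it; move -280/9 to the remainder.
  remainder -5/9q² + 9q - 280/9 ≠ 0; add h_5 = -5/9q² + 9q - 280/9 to the basis.

S(f_1,f_3): lcm = pq. S = -4p + q³ - 21q - 4.
  leading term p: subtract (-4/9)·f_2 from -4p + q³ - 21q - 4 → q³ - 169/9q - 280/9
  leading term q³: subtract (-9/5q)·h_5 from q³ - 169/9q - 280/9 → 81/5q² - 673/9q - 280/9
  leading term q²: subtract (-729/25)·h_5 from 81/5q² - 673/9q - 280/9 → 42224/225q - 42224/45
  leading term q: no divisor's leading term divides it; move 42224/225q to the remainder.
  leading term 1: no divisor's leading term divides it; move -42224/45 to the remainder.
  remainder 42224/225q - 42224/45 ≠ 0; add h_6 = 42224/225q - 42224/45 to the basis.

S(f_1,f_4): lcm = pq. S = -3p - ⅓q² - 8/3q + 101/3.
  leading term p: subtract (-⅓)·f_2 from -3p - ⅓q² - 8/3q + 101/3 → -⅓q² - q + 40/3
  leading term q²: subtract (⅗)·h_5 from -⅓q² - q + 40/3 → -32/5q + 32
  leading term q: subtract (-90/2639)·h_6 from -32/5q + 32 → 0
  remainder 0.

S(f_2,f_3): lcm = p. S = q² + 5/9q - 250/9.
  leading term q²: subtract (-9/5)·h_5 from q² + 5/9q - 250/9 → 754/45q - 754/9
  leading term q: subtract (5/56)·h_6 from 754/45q - 754/9 → 0
  remainder 0.

S(f_2,f_4): lcm = pq. S = p + 2/9q² - 85/9q + 113/3.
  leading term p: subtract (1/9)·f_2 from p + 2/9q² - 85/9q + 113/3 → 2/9q² - 10q + 400/9
  leading term q²: subtract (-⅖)·h_5 from 2/9q² - 10q + 400/9 → -32/5q + 32
  leading term q: subtract (-90/2639)·h_6 from -32/5q + 32 → 0
  remainder 0.

S(f_3,f_4): lcm = pq. S = p - q³ - ⅓q² + 55/3q + 113/3.
  leading term p: subtract (1/9)·f_2 from p - q³ - ⅓q² + 55/3q + 113/3 → -q³ - ⅓q² + 160/9q + 400/9
  leading term q³: subtract (9/5q)·h_5 from -q³ - ⅓q² + 160/9q + 400/9 → -248/15q² + 664/9q + 400/9
  leading term q²: subtract (744/25)·h_5 from -248/15q² + 664/9q + 400/9 → -43664/225q + 43664/45
  leading term q: subtract (-2729/2639)·h_6 from -43664/225q + 43664/45 → 0
  remainder 0.

S(f_1,h_5): lcm = pq². S = 61/5pq - 56p - 4q.
  leading term pq: subtract (61/15)·f_1 from 61/5pq - 56p - 4q → -36/5p - 4q + 244/5
  leading term p: subtract (-⅘)·f_2 from -36/5p - 4q + 244/5 → 0
  remainder 0.

S(f_2,h_5): leading monomials are coprime, so the S-polynomial reduces to 0 (Buchberger's first criterion).
S(f_3,h_5): leading monomials are coprime, so the S-polynomial reduces to 0 (Buchberger's first criterion).
S(f_4,h_5): lcm = pq². S = 76/5pq - 56p + ⅓q³ + 8/3q² - 113/3q.
  leading term pq: subtract (76/15)·f_1 from 76/5pq - 56p + ⅓q³ + 8/3q² - 113/3q → 24/5p + ⅓q³ + 8/3q² - 113/3q + 304/5
  leading term p: subtract (8/15)·f_2 from 24/5p + ⅓q³ + 8/3q² - 113/3q + 304/5 → ⅓q³ + 8/3q² - 121/3q + 280/3
  leading term q³: subtract (-⅗q)·h_5 from ⅓q³ + 8/3q² - 121/3q + 280/3 → 121/15q² - 59q + 280/3
  leading term q²: subtract (-363/25)·h_5 from 121/15q² - 59q + 280/3 → 1792/25q - 1792/5
  leading term q: subtract (144/377)·h_6 from 1792/25q - 1792/5 → 0
  remainder 0.

S(f_1,h_6): lcm = pq. S = p - 4.
  leading term p: subtract (1/9)·f_2 from p - 4 → -5/9q + 25/9
  leading term q: subtract (-125/42224)·h_6 from -5/9q + 25/9 → 0
  remainder 0.

S(f_2,h_6): leading monomials are coprime, so the S-polynomial reduces to 0 (Buchberger's first criterion).
S(f_3,h_6): leading monomials are coprime, so the S-polynomial reduces to 0 (Buchberger's first criterion).
S(f_4,h_6): lcm = pq. S = 4p + ⅓q² + 8/3q - 113/3.
  leading term p: subtract (4/9)·f_2 from 4p + ⅓q² + 8/3q - 113/3 → ⅓q² + 4/9q - 95/9
  leading term q²: subtract (-⅗)·h_5 from ⅓q² + 4/9q - 95/9 → 263/45q - 263/9
  leading term q: subtract (1315/42224)·h_6 from 263/45q - 263/9 → 0
  remainder 0.

S(h_5,h_6): lcm = q². S = -56/5q + 56.
  leading term q: subtract (-45/754)·h_6 from -56/5q + 56 → 0
  remainder 0.

Every S-polynomial of the final basis reduces to 0, so we have a Gröbner basis.
Inter-reduce: drop elements whose leading term is divisible by another's, tail-reduce, and make monic.
Reduced Gröbner basis: {p - 4, q - 5}.

A lex Gröbner basis eliminates variables successively. Here q - 5 depends only on q, with roots {5}; lifting each root through the earlier basis elements recovers the full solutions.
  q = 5: the earlier basis element becomes p - 4 = 0, giving p = 4 — point (4, 5).
Each listed point satisfies every original equation (direct substitution).

{(4, 5)}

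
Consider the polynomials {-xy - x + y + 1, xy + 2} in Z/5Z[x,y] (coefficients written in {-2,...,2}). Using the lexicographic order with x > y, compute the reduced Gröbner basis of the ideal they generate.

G = {x - y + 2, y^2 - 2y + 2}

f_1 = -xy - x + y + 1, LT = xy.
f_2 = xy + 2, LT = xy.

S(f_1,f_2): lcm = xy. S = x - y + 2.
  leading term x: no divisor's leading term divides it; move x to the remainder.
  leading term y: no divisor's leading term divides it; move -y to the remainder.
  leading term 1: no divisor's leading term divides it; move 2 to the remainder.
  remainder x - y + 2 ≠ 0; add g_3 = x - y + 2 to the basis.

S(f_1,g_3): lcm = xy. S = x + y^2 + 2y - 1.
  leading term x: subtract (1)·g_3 from x + y^2 + 2y - 1 → y^2 - 2y + 2
  leading term y^2: no divisor's leading term divides it; move y^2 to the remainder.
  leading term y: no divisor's leading term divides it; move -2y to the remainder.
  leading term 1: no divisor's leading term divides it; move 2 to the remainder.
  remainder y^2 - 2y + 2 ≠ 0; add g_4 = y^2 - 2y + 2 to the basis.

The other S-polynomials (S(f_2,g_3), S(f_1,g_4), S(f_2,g_4), S(g_3,g_4)) all reduce to 0 modulo the current basis, so we have a Gröbner basis.
Inter-reduce: drop elements whose leading term is divisible by another's, tail-reduce, and make monic.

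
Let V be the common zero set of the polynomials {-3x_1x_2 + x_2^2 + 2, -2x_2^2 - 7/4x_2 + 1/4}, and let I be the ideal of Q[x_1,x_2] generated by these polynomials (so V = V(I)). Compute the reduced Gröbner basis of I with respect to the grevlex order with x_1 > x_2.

G = {x_2^2 + 7/8x_2 - 1/8, x_1 - 17/3x_2 - 14/3}

Buchberger's algorithm terminates because the ascending chain of leading-term ideals stabilizes.

f_1 = -3x_1x_2 + x_2^2 + 2, LT = x_1x_2.
f_2 = -2x_2^2 - 7/4x_2 + 1/4, LT = x_2^2.

S(f_1,f_2): lcm = x_1x_2^2. S = -1/3x_2^3 - 7/8x_1x_2 + 1/8x_1 - 2/3x_2.
  reduce S modulo (f_1, f_2):
  remainder 1/8x_1 - 17/24x_2 - 7/12 ≠ 0; add g_3 = 1/8x_1 - 17/24x_2 - 7/12 to the basis.

The other S-polynomials (S(f_1,g_3), S(f_2,g_3)) all reduce to 0 modulo the current basis, so we have a Gröbner basis.
Inter-reduce: drop elements whose leading term is divisible by another's, tail-reduce, and make monic.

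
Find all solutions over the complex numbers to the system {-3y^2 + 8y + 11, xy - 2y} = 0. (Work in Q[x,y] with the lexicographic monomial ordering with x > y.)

Compute a lex Gröbner basis by Buchberger's algorithm.
f_1 = -3y^2 + 8y + 11, LT = y^2.
f_2 = xy - 2y, LT = xy.

S(f_1,f_2): lcm = xy^2. S = -8/3xy - 11/3x + 2y^2.
  reduce S modulo (f_1, f_2):
  remainder -11/3x + 22/3 ≠ 0; add h_3 = -11/3x + 22/3 to the basis.

The other S-polynomials (S(f_1,h_3), S(f_2,h_3)) all reduce to 0 modulo the current basis, so we have a Gröbner basis.
Inter-reduce: drop elements whose leading term is divisible by another's, tail-reduce, and make monic.
Reduced Gröbner basis: {x - 2, y^2 - 8/3y - 11/3}.

A lex Gröbner basis eliminates variables successively. Here y^2 - 8/3y - 11/3 depends only on y, with roots {-1, 11/3}; lifting each root through the earlier basis elements recovers the full solutions.
  y = -1: the earlier basis element becomes x - 2 = 0, giving x = 2 — point (2, -1).
  y = 11/3: the earlier basis element becomes x - 2 = 0, giving x = 2 — point (2, 11/3).

{(2, -1), (2, 11/3)}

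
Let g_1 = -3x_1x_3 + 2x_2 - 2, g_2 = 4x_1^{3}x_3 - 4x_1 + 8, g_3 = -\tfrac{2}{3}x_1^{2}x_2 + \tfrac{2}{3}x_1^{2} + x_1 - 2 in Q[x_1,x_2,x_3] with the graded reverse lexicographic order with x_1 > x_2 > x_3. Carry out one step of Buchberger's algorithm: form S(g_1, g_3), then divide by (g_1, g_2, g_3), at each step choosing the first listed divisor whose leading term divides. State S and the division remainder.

S(g_1, g_3) = -\tfrac{2}{3}x_1x_2^{2} + x_1^{2}x_3 + \tfrac{2}{3}x_1x_2 + \tfrac{3}{2}x_1x_3 - 3x_3; remainder on division = -\tfrac{2}{3}x_1x_2^{2} + \tfrac{4}{3}x_1x_2 - \tfrac{2}{3}x_1 + x_2 - 3x_3 - 1.

lcm(LM(g_1), LM(g_3)) = x_1^{2}x_2x_3.
S = (lcm/LT(g_1))·g_1 − (lcm/LT(g_3))·g_3 = -\tfrac{2}{3}x_1x_2^{2} + x_1^{2}x_3 + \tfrac{2}{3}x_1x_2 + \tfrac{3}{2}x_1x_3 - 3x_3.
Reduce S modulo (g_1, g_2, g_3) in that order:
  leading term x_1x_2^{2}: no divisor's leading term divides it; move -\tfrac{2}{3}x_1x_2^{2} to the remainder.
  leading term x_1^{2}x_3: subtract (-\tfrac{1}{3}x_1)·g_1 from x_1^{2}x_3 + \tfrac{2}{3}x_1x_2 + \tfrac{3}{2}x_1x_3 - 3x_3 → \tfrac{4}{3}x_1x_2 + \tfrac{3}{2}x_1x_3 - \tfrac{2}{3}x_1 - 3x_3
  leading term x_1x_2: no divisor's leading term divides it; move \tfrac{4}{3}x_1x_2 to the remainder.
  leading term x_1x_3: subtract (-\tfrac{1}{2})·g_1 from \tfrac{3}{2}x_1x_3 - \tfrac{2}{3}x_1 - 3x_3 → -\tfrac{2}{3}x_1 + x_2 - 3x_3 - 1
  leading term x_1: no divisor's leading term divides it; move -\tfrac{2}{3}x_1 to the remainder.
  leading term x_2: no divisor's leading term divides it; move x_2 to the remainder.
  leading term x_3: no divisor's leading term divides it; move -3x_3 to the remainder.
  leading term 1: no divisor's leading term divides it; move -1 to the remainder.
The remainder -\tfrac{2}{3}x_1x_2^{2} + \tfrac{4}{3}x_1x_2 - \tfrac{2}{3}x_1 + x_2 - 3x_3 - 1 is nonzero, so it would be added as the next basis element.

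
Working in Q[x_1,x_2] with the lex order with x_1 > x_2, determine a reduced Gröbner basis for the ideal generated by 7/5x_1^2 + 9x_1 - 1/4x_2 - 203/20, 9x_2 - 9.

G = {x_1^2 + 45/7x_1 - 52/7, x_2 - 1}

f_1 = 7/5x_1^2 + 9x_1 - 1/4x_2 - 203/20, LT = x_1^2.
f_2 = 9x_2 - 9, LT = x_2.

The S-polynomials (S(f_1,f_2)) all reduce to 0 modulo the current basis, so we have a Gröbner basis.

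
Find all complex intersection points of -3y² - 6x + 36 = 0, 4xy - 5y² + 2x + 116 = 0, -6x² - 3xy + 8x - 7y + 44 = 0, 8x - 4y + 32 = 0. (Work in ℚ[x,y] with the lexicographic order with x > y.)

Compute a lex Gröbner basis by Buchberger's algorithm.
f_1 = -6x - 3y² + 36, LT = x.
f_2 = 4xy + 2x - 5y² + 116, LT = xy.
f_3 = -6x² - 3xy + 8x - 7y + 44, LT = x².
f_4 = 8x - 4y + 32, LT = x.

S(f_1,f_2): lcm = xy. S = -½x + ½y³ + 5/4y² - 6y - 29.
  leading term x: subtract (1/12)·f_1 from -½x + ½y³ + 5/4y² - 6y - 29 → ½y³ + 3/2y² - 6y - 32
  leading term y³: no divisor's leading term divides it; move ½y³ to the remainder.
  leading term y²: no divisor's leading term divides it; move 3/2y² to the remainder.
  leading term y: no divisor's leading term divides it; move -6y to the remainder.
  leading term 1: no divisor's leading term divides it; move -32 to the remainder.
  remainder ½y³ + 3/2y² - 6y - 32 ≠ 0; add h_5 = ½y³ + 3/2y² - 6y - 32 to the basis.

S(f_1,f_3): lcm = x². S = ½xy² - ½xy - 14/3x - 7/6y + 22/3.
  leading term xy²: subtract (-1/12y²)·f_1 from ½xy² - ½xy - 14/3x - 7/6y + 22/3 → -½xy - 14/3x - ¼y⁴ + 3y² - 7/6y + 22/3
  leading term xy: subtract (1/12y)·f_1 from -½xy - 14/3x - ¼y⁴ + 3y² - 7/6y + 22/3 → -14/3x - ¼y⁴ + ¼y³ + 3y² - 25/6y + 22/3
  leading term x: subtract (7/9)·f_1 from -14/3x - ¼y⁴ + ¼y³ + 3y² - 25/6y + 22/3 → -¼y⁴ + ¼y³ + 16/3y² - 25/6y - 62/3
  leading term y⁴: subtract (-½y)·h_5 from -¼y⁴ + ¼y³ + 16/3y² - 25/6y - 62/3 → y³ + 7/3y² - 121/6y - 62/3
  leading term y³: subtract (2)·h_5 from y³ + 7/3y² - 121/6y - 62/3 → -⅔y² - 49/6y + 130/3
  leading term y²: no divisor's leading term divides it; move -⅔y² to the remainder.
  leading term y: no divisor's leading term divides it; move -49/6y to the remainder.
  leading term 1: no divisor's leading term divides it; move 130/3 to the remainder.
  remainder -⅔y² - 49/6y + 130/3 ≠ 0; add h_6 = -⅔y² - 49/6y + 130/3 to the basis.

S(f_1,f_4): lcm = x. S = ½y² + ½y - 10.
  leading term y²: subtract (-¾)·h_6 from ½y² + ½y - 10 → -45/8y + 45/2
  leading term y: no divisor's leading term divides it; move -45/8y to the remainder.
  leading term 1: no divisor's leading term divides it; move 45/2 to the remainder.
  remainder -45/8y + 45/2 ≠ 0; add h_7 = -45/8y + 45/2 to the basis.

The other S-polynomials (S(f_2,f_3), S(f_2,f_4), S(f_3,f_4), S(f_1,h_5), S(f_2,h_5), S(f_3,h_5), S(f_4,h_5), S(f_1,h_6), S(f_2,h_6), S(f_3,h_6), S(f_4,h_6), S(h_5,h_6), S(f_1,h_7), S(f_2,h_7), S(f_3,h_7), S(f_4,h_7), S(h_5,h_7), S(h_6,h_7)) all reduce to 0 modulo the current basis, so we have a Gröbner basis.
Inter-reduce: drop elements whose leading term is divisible by another's, tail-reduce, and make monic.
Reduced Gröbner basis: {x + 2, y - 4}.

Since the basis is lex-ordered, y - 4 is univariate in y. Its roots are {4}. Back-substituting each root into the other basis elements fixes the other coordinates.
  y = 4: the earlier basis element becomes x + 2 = 0, giving x = -2 — point (-2, 4).
Check: every point annihilates each of the original generators.

{(-2, 4)}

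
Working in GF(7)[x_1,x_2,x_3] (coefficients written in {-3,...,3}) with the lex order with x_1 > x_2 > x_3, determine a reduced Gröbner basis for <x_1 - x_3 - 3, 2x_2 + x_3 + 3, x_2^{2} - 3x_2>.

G = {x_1 - x_3 - 3, x_2 - 3x_3 - 2, x_3^{2} - 2x_3 - 1}

f_1 = x_1 - x_3 - 3, LT = x_1.
f_2 = 2x_2 + x_3 + 3, LT = x_2.
f_3 = x_2^{2} - 3x_2, LT = x_2^{2}.

S(f_2,f_3): lcm = x_2^{2}. S = -3x_2x_3 + x_2.
  leading term x_2x_3: subtract (2x_3)·f_2 from -3x_2x_3 + x_2 → x_2 - 2x_3^{2} + x_3
  leading term x_2: subtract (-3)·f_2 from x_2 - 2x_3^{2} + x_3 → -2x_3^{2} - 3x_3 + 2
  leading term x_3^{2}: no divisor's leading term divides it; move -2x_3^{2} to the remainder.
  leading term x_3: no divisor's leading term divides it; move -3x_3 to the remainder.
  leading term 1: no divisor's leading term divides it; move 2 to the remainder.
  remainder -2x_3^{2} - 3x_3 + 2 ≠ 0; add g_4 = -2x_3^{2} - 3x_3 + 2 to the basis.

The other S-polynomials (S(f_1,f_2), S(f_1,f_3), S(f_1,g_4), S(f_2,g_4), S(f_3,g_4)) all reduce to 0 modulo the current basis, so we have a Gröbner basis.
Inter-reduce: drop elements whose leading term is divisible by another's, tail-reduce, and make monic.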